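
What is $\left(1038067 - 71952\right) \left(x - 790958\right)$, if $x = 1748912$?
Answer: $925493728710$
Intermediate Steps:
$\left(1038067 - 71952\right) \left(x - 790958\right) = \left(1038067 - 71952\right) \left(1748912 - 790958\right) = 966115 \cdot 957954 = 925493728710$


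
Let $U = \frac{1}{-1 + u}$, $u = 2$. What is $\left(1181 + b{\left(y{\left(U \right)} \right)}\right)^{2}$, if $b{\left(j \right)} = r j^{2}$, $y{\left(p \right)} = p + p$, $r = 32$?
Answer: $1713481$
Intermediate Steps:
$U = 1$ ($U = \frac{1}{-1 + 2} = 1^{-1} = 1$)
$y{\left(p \right)} = 2 p$
$b{\left(j \right)} = 32 j^{2}$
$\left(1181 + b{\left(y{\left(U \right)} \right)}\right)^{2} = \left(1181 + 32 \left(2 \cdot 1\right)^{2}\right)^{2} = \left(1181 + 32 \cdot 2^{2}\right)^{2} = \left(1181 + 32 \cdot 4\right)^{2} = \left(1181 + 128\right)^{2} = 1309^{2} = 1713481$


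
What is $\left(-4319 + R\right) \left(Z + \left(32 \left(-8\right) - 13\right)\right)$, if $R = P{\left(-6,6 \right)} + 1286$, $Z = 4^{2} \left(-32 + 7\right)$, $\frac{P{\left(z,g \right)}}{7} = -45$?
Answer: $2239812$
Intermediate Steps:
$P{\left(z,g \right)} = -315$ ($P{\left(z,g \right)} = 7 \left(-45\right) = -315$)
$Z = -400$ ($Z = 16 \left(-25\right) = -400$)
$R = 971$ ($R = -315 + 1286 = 971$)
$\left(-4319 + R\right) \left(Z + \left(32 \left(-8\right) - 13\right)\right) = \left(-4319 + 971\right) \left(-400 + \left(32 \left(-8\right) - 13\right)\right) = - 3348 \left(-400 - 269\right) = \left(-3348\right) \left(-669\right) = 2239812$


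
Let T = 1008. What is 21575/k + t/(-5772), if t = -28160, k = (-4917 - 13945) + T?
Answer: 94559435/25763322 ≈ 3.6703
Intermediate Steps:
k = -17854 (k = (-4917 - 13945) + 1008 = -18862 + 1008 = -17854)
21575/k + t/(-5772) = 21575/(-17854) - 28160/(-5772) = 21575*(-1/17854) - 28160*(-1/5772) = -21575/17854 + 7040/1443 = 94559435/25763322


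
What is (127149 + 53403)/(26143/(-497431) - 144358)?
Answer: -89812161912/71808170441 ≈ -1.2507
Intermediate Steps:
(127149 + 53403)/(26143/(-497431) - 144358) = 180552/(26143*(-1/497431) - 144358) = 180552/(-26143/497431 - 144358) = 180552/(-71808170441/497431) = 180552*(-497431/71808170441) = -89812161912/71808170441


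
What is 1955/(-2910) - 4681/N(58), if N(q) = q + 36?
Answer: -690274/13677 ≈ -50.470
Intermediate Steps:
N(q) = 36 + q
1955/(-2910) - 4681/N(58) = 1955/(-2910) - 4681/(36 + 58) = 1955*(-1/2910) - 4681/94 = -391/582 - 4681*1/94 = -391/582 - 4681/94 = -690274/13677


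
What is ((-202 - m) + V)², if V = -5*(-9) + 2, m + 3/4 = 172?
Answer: 1703025/16 ≈ 1.0644e+5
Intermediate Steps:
m = 685/4 (m = -¾ + 172 = 685/4 ≈ 171.25)
V = 47 (V = 45 + 2 = 47)
((-202 - m) + V)² = ((-202 - 1*685/4) + 47)² = ((-202 - 685/4) + 47)² = (-1493/4 + 47)² = (-1305/4)² = 1703025/16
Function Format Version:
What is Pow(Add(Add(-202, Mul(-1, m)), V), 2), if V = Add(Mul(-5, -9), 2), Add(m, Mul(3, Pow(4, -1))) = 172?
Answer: Rational(1703025, 16) ≈ 1.0644e+5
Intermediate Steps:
m = Rational(685, 4) (m = Add(Rational(-3, 4), 172) = Rational(685, 4) ≈ 171.25)
V = 47 (V = Add(45, 2) = 47)
Pow(Add(Add(-202, Mul(-1, m)), V), 2) = Pow(Add(Add(-202, Mul(-1, Rational(685, 4))), 47), 2) = Pow(Add(Add(-202, Rational(-685, 4)), 47), 2) = Pow(Add(Rational(-1493, 4), 47), 2) = Pow(Rational(-1305, 4), 2) = Rational(1703025, 16)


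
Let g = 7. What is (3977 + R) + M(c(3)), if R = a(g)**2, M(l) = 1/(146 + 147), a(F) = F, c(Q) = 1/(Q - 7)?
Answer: 1179619/293 ≈ 4026.0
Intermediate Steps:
c(Q) = 1/(-7 + Q)
M(l) = 1/293
R = 49 (R = 7**2 = 49)
(3977 + R) + M(c(3)) = (3977 + 49) + 1/293 = 4026 + 1/293 = 1179619/293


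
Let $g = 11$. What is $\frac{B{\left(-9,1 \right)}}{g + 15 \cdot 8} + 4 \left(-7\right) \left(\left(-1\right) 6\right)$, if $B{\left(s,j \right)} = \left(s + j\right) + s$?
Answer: $\frac{21991}{131} \approx 167.87$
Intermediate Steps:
$B{\left(s,j \right)} = j + 2 s$ ($B{\left(s,j \right)} = \left(j + s\right) + s = j + 2 s$)
$\frac{B{\left(-9,1 \right)}}{g + 15 \cdot 8} + 4 \left(-7\right) \left(\left(-1\right) 6\right) = \frac{1 + 2 \left(-9\right)}{11 + 15 \cdot 8} + 4 \left(-7\right) \left(\left(-1\right) 6\right) = \frac{1 - 18}{11 + 120} - -168 = - \frac{17}{131} + 168 = \frac{21991}{131}$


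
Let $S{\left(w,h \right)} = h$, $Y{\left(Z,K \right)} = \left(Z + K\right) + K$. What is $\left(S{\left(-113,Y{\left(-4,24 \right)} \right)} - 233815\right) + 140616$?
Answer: $-93155$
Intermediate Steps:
$Y{\left(Z,K \right)} = Z + 2 K$ ($Y{\left(Z,K \right)} = \left(K + Z\right) + K = Z + 2 K$)
$\left(S{\left(-113,Y{\left(-4,24 \right)} \right)} - 233815\right) + 140616 = \left(\left(-4 + 2 \cdot 24\right) - 233815\right) + 140616 = \left(\left(-4 + 48\right) - 233815\right) + 140616 = \left(44 - 233815\right) + 140616 = -233771 + 140616 = -93155$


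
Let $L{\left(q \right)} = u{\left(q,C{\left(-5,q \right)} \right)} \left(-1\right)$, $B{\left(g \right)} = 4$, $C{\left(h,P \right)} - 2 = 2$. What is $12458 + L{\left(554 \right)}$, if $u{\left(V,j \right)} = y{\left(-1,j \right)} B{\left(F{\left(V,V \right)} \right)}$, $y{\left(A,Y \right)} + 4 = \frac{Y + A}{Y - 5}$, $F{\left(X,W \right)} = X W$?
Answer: $12486$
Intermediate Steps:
$F{\left(X,W \right)} = W X$
$C{\left(h,P \right)} = 4$ ($C{\left(h,P \right)} = 2 + 2 = 4$)
$y{\left(A,Y \right)} = -4 + \frac{A + Y}{-5 + Y}$ ($y{\left(A,Y \right)} = -4 + \frac{Y + A}{Y - 5} = -4 + \frac{A + Y}{-5 + Y}$)
$u{\left(V,j \right)} = \frac{4 \left(19 - 3 j\right)}{-5 + j}$ ($u{\left(V,j \right)} = \frac{20 - 1 - 3 j}{-5 + j} 4 = \frac{19 - 3 j}{-5 + j} 4 = \frac{4 \left(19 - 3 j\right)}{-5 + j}$)
$L{\left(q \right)} = 28$ ($L{\left(q \right)} = \frac{4 \left(19 - 12\right)}{-5 + 4} \left(-1\right) = \frac{4 \left(19 - 12\right)}{-1} \left(-1\right) = 4 \left(-1\right) 7 \left(-1\right) = \left(-28\right) \left(-1\right) = 28$)
$12458 + L{\left(554 \right)} = 12458 + 28 = 12486$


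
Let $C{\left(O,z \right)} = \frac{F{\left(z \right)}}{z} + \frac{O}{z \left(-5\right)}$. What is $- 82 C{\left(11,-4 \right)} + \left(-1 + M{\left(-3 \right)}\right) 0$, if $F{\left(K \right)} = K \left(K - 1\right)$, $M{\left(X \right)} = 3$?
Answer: $\frac{3649}{10} \approx 364.9$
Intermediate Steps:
$F{\left(K \right)} = K \left(-1 + K\right)$
$C{\left(O,z \right)} = -1 + z - \frac{O}{5 z}$ ($C{\left(O,z \right)} = \frac{z \left(-1 + z\right)}{z} + \frac{O}{z \left(-5\right)} = \left(-1 + z\right) + \frac{O}{\left(-5\right) z} = \left(-1 + z\right) + O \left(- \frac{1}{5 z}\right) = \left(-1 + z\right) - \frac{O}{5 z} = -1 + z - \frac{O}{5 z}$)
$- 82 C{\left(11,-4 \right)} + \left(-1 + M{\left(-3 \right)}\right) 0 = - 82 \left(-1 - 4 - \frac{11}{5 \left(-4\right)}\right) + \left(-1 + 3\right) 0 = - 82 \left(-1 - 4 - \frac{11}{5} \left(- \frac{1}{4}\right)\right) + 2 \cdot 0 = - 82 \left(-1 - 4 + \frac{11}{20}\right) + 0 = \left(-82\right) \left(- \frac{89}{20}\right) + 0 = \frac{3649}{10} + 0 = \frac{3649}{10}$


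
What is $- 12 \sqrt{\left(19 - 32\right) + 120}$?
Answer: $- 12 \sqrt{107} \approx -124.13$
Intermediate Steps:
$- 12 \sqrt{\left(19 - 32\right) + 120} = - 12 \sqrt{-13 + 120} = - 12 \sqrt{107}$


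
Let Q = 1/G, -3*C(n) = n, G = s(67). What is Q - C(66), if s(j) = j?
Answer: 1475/67 ≈ 22.015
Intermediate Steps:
G = 67
C(n) = -n/3
Q = 1/67 ≈ 0.014925
Q - C(66) = 1/67 - (-1)*66/3 = 1/67 - 1*(-22) = 1/67 + 22 = 1475/67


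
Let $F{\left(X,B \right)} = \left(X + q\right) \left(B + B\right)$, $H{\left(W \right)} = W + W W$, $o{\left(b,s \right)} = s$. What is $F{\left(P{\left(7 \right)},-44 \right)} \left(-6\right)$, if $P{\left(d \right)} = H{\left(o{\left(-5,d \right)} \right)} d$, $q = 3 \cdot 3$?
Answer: $211728$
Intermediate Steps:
$q = 9$
$H{\left(W \right)} = W + W^{2}$
$P{\left(d \right)} = d^{2} \left(1 + d\right)$ ($P{\left(d \right)} = d \left(1 + d\right) d = d^{2} \left(1 + d\right)$)
$F{\left(X,B \right)} = 2 B \left(9 + X\right)$ ($F{\left(X,B \right)} = \left(X + 9\right) \left(B + B\right) = \left(9 + X\right) 2 B = 2 B \left(9 + X\right)$)
$F{\left(P{\left(7 \right)},-44 \right)} \left(-6\right) = 2 \left(-44\right) \left(9 + 7^{2} \left(1 + 7\right)\right) \left(-6\right) = 2 \left(-44\right) \left(9 + 49 \cdot 8\right) \left(-6\right) = 2 \left(-44\right) \left(9 + 392\right) \left(-6\right) = 2 \left(-44\right) 401 \left(-6\right) = \left(-35288\right) \left(-6\right) = 211728$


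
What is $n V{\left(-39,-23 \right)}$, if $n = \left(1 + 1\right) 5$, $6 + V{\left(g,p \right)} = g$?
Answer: $-450$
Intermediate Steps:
$V{\left(g,p \right)} = -6 + g$
$n = 10$ ($n = 2 \cdot 5 = 10$)
$n V{\left(-39,-23 \right)} = 10 \left(-6 - 39\right) = 10 \left(-45\right) = -450$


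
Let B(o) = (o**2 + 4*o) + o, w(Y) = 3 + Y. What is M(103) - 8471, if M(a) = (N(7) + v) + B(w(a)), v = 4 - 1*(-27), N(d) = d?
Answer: 3333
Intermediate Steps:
B(o) = o**2 + 5*o
v = 31 (v = 4 + 27 = 31)
M(a) = 38 + (3 + a)*(8 + a) (M(a) = (7 + 31) + (3 + a)*(5 + (3 + a)) = 38 + (3 + a)*(8 + a))
M(103) - 8471 = (38 + (3 + 103)*(8 + 103)) - 8471 = (38 + 106*111) - 8471 = (38 + 11766) - 8471 = 11804 - 8471 = 3333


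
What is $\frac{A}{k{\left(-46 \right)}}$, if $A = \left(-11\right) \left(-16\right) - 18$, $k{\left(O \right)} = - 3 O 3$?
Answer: $\frac{79}{207} \approx 0.38164$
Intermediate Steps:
$k{\left(O \right)} = - 9 O$
$A = 158$ ($A = 176 - 18 = 158$)
$\frac{A}{k{\left(-46 \right)}} = \frac{158}{\left(-9\right) \left(-46\right)} = \frac{158}{414} = 158 \cdot \frac{1}{414} = \frac{79}{207}$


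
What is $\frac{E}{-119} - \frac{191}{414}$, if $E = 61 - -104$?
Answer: $- \frac{91039}{49266} \approx -1.8479$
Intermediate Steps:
$E = 165$ ($E = 61 + 104 = 165$)
$\frac{E}{-119} - \frac{191}{414} = \frac{165}{-119} - \frac{191}{414} = 165 \left(- \frac{1}{119}\right) - \frac{191}{414} = - \frac{165}{119} - \frac{191}{414} = - \frac{91039}{49266}$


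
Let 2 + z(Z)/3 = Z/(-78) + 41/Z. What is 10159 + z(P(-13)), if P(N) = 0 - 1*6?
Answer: 263451/26 ≈ 10133.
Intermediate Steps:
P(N) = -6 (P(N) = 0 - 6 = -6)
z(Z) = -6 + 123/Z - Z/26 (z(Z) = -6 + 3*(Z/(-78) + 41/Z) = -6 + 3*(Z*(-1/78) + 41/Z) = -6 + 3*(-Z/78 + 41/Z) = -6 + 3*(41/Z - Z/78) = -6 + (123/Z - Z/26) = -6 + 123/Z - Z/26)
10159 + z(P(-13)) = 10159 + (-6 + 123/(-6) - 1/26*(-6)) = 10159 + (-6 + 123*(-1/6) + 3/13) = 10159 + (-6 - 41/2 + 3/13) = 10159 - 683/26 = 263451/26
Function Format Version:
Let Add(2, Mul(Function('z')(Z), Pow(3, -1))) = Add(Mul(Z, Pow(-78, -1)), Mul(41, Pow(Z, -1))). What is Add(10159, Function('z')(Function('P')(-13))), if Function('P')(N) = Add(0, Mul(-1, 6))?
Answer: Rational(263451, 26) ≈ 10133.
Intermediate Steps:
Function('P')(N) = -6 (Function('P')(N) = Add(0, -6) = -6)
Function('z')(Z) = Add(-6, Mul(123, Pow(Z, -1)), Mul(Rational(-1, 26), Z)) (Function('z')(Z) = Add(-6, Mul(3, Add(Mul(Z, Pow(-78, -1)), Mul(41, Pow(Z, -1))))) = Add(-6, Mul(3, Add(Mul(Z, Rational(-1, 78)), Mul(41, Pow(Z, -1))))) = Add(-6, Mul(3, Add(Mul(Rational(-1, 78), Z), Mul(41, Pow(Z, -1))))) = Add(-6, Mul(3, Add(Mul(41, Pow(Z, -1)), Mul(Rational(-1, 78), Z)))) = Add(-6, Add(Mul(123, Pow(Z, -1)), Mul(Rational(-1, 26), Z))) = Add(-6, Mul(123, Pow(Z, -1)), Mul(Rational(-1, 26), Z)))
Add(10159, Function('z')(Function('P')(-13))) = Add(10159, Add(-6, Mul(123, Pow(-6, -1)), Mul(Rational(-1, 26), -6))) = Add(10159, Add(-6, Mul(123, Rational(-1, 6)), Rational(3, 13))) = Add(10159, Add(-6, Rational(-41, 2), Rational(3, 13))) = Add(10159, Rational(-683, 26)) = Rational(263451, 26)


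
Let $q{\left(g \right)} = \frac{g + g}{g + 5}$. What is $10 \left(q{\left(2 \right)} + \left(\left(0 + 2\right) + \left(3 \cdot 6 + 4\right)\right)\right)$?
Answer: $\frac{1720}{7} \approx 245.71$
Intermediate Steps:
$q{\left(g \right)} = \frac{2 g}{5 + g}$
$10 \left(q{\left(2 \right)} + \left(\left(0 + 2\right) + \left(3 \cdot 6 + 4\right)\right)\right) = 10 \left(2 \cdot 2 \frac{1}{5 + 2} + \left(\left(0 + 2\right) + \left(3 \cdot 6 + 4\right)\right)\right) = 10 \left(2 \cdot 2 \cdot \frac{1}{7} + \left(2 + \left(18 + 4\right)\right)\right) = 10 \left(2 \cdot 2 \cdot \frac{1}{7} + \left(2 + 22\right)\right) = 10 \left(\frac{4}{7} + 24\right) = 10 \cdot \frac{172}{7} = \frac{1720}{7}$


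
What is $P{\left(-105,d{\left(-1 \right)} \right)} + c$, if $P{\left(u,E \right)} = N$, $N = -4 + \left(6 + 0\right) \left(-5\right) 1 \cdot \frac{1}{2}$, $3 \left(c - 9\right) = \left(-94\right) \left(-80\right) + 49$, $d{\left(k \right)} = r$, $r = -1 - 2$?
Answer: $2513$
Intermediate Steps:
$r = -3$ ($r = -1 - 2 = -3$)
$d{\left(k \right)} = -3$
$c = 2532$ ($c = 9 + \frac{\left(-94\right) \left(-80\right) + 49}{3} = 9 + \frac{7520 + 49}{3} = 9 + \frac{1}{3} \cdot 7569 = 9 + 2523 = 2532$)
$N = -19$ ($N = -4 + 6 \left(-5\right) 1 \cdot \frac{1}{2} = -4 - 15 = -19$)
$P{\left(u,E \right)} = -19$
$P{\left(-105,d{\left(-1 \right)} \right)} + c = -19 + 2532 = 2513$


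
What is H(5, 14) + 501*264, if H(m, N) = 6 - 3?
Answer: 132267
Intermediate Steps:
H(m, N) = 3
H(5, 14) + 501*264 = 3 + 501*264 = 3 + 132264 = 132267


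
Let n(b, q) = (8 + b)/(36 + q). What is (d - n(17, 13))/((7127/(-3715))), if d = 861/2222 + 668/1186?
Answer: -105662694985/460152289058 ≈ -0.22963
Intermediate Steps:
n(b, q) = (8 + b)/(36 + q)
d = 1252721/1317646 (d = 861*(1/2222) + 668*(1/1186) = 861/2222 + 334/593 = 1252721/1317646 ≈ 0.95073)
(d - n(17, 13))/((7127/(-3715))) = (1252721/1317646 - (8 + 17)/(36 + 13))/((7127/(-3715))) = (1252721/1317646 - 25/49)/((7127*(-1/3715))) = (1252721/1317646 - 25/49)/(-7127/3715) = (1252721/1317646 - 1*25/49)*(-3715/7127) = (1252721/1317646 - 25/49)*(-3715/7127) = (28442179/64564654)*(-3715/7127) = -105662694985/460152289058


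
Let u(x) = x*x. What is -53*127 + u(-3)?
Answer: -6722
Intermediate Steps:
u(x) = x**2
-53*127 + u(-3) = -53*127 + (-3)**2 = -6731 + 9 = -6722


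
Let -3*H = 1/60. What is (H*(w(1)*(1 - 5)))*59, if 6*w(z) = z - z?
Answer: 0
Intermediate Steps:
H = -1/180 (H = -⅓/60 = -⅓*1/60 = -1/180 ≈ -0.0055556)
w(z) = 0 (w(z) = (z - z)/6 = (⅙)*0 = 0)
(H*(w(1)*(1 - 5)))*59 = -0*(1 - 5)*59 = -0*(-4)*59 = -1/180*0*59 = 0*59 = 0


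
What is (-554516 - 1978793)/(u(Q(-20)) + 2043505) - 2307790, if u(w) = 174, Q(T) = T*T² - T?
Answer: -4716384492719/2043679 ≈ -2.3078e+6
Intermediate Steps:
Q(T) = T³ - T
(-554516 - 1978793)/(u(Q(-20)) + 2043505) - 2307790 = (-554516 - 1978793)/(174 + 2043505) - 2307790 = -2533309/2043679 - 2307790 = -4716384492719/2043679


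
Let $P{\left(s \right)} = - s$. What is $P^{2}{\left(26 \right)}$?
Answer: $676$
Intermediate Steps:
$P^{2}{\left(26 \right)} = \left(\left(-1\right) 26\right)^{2} = \left(-26\right)^{2} = 676$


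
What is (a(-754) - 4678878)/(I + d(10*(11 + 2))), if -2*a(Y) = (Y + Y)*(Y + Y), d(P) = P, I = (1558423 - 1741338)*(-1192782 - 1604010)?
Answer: -581591/51157520881 ≈ -1.1369e-5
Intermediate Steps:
I = 511575208680 (I = -182915*(-2796792) = 511575208680)
a(Y) = -2*Y² (a(Y) = -(Y + Y)*(Y + Y)/2 = -2*Y*2*Y/2 = -2*Y²)
(a(-754) - 4678878)/(I + d(10*(11 + 2))) = (-2*(-754)² - 4678878)/(511575208680 + 10*(11 + 2)) = (-2*568516 - 4678878)/(511575208680 + 10*13) = (-1137032 - 4678878)/(511575208680 + 130) = -5815910/511575208810 = -5815910*1/511575208810 = -581591/51157520881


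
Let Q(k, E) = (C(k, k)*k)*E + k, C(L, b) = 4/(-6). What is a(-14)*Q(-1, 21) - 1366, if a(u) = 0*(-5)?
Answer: -1366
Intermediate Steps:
C(L, b) = -⅔ (C(L, b) = 4*(-⅙) = -⅔)
Q(k, E) = k - 2*E*k/3 (Q(k, E) = (-2*k/3)*E + k = -2*E*k/3 + k = k - 2*E*k/3)
a(u) = 0
a(-14)*Q(-1, 21) - 1366 = 0*((⅓)*(-1)*(3 - 2*21)) - 1366 = 0*((⅓)*(-1)*(3 - 42)) - 1366 = 0*((⅓)*(-1)*(-39)) - 1366 = 0*13 - 1366 = 0 - 1366 = -1366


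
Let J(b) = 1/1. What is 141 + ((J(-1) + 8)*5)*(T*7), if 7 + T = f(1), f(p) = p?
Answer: -1749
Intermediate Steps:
T = -6 (T = -7 + 1 = -6)
J(b) = 1
141 + ((J(-1) + 8)*5)*(T*7) = 141 + ((1 + 8)*5)*(-6*7) = 141 + (9*5)*(-42) = 141 + 45*(-42) = 141 - 1890 = -1749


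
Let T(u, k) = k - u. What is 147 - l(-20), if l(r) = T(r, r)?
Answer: 147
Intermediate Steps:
l(r) = 0 (l(r) = r - r = 0)
147 - l(-20) = 147 - 1*0 = 147 + 0 = 147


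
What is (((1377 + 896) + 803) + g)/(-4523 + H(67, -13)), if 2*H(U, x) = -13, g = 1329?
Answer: -8810/9059 ≈ -0.97251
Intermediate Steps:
H(U, x) = -13/2 (H(U, x) = (½)*(-13) = -13/2)
(((1377 + 896) + 803) + g)/(-4523 + H(67, -13)) = (((1377 + 896) + 803) + 1329)/(-4523 - 13/2) = ((2273 + 803) + 1329)/(-9059/2) = (3076 + 1329)*(-2/9059) = 4405*(-2/9059) = -8810/9059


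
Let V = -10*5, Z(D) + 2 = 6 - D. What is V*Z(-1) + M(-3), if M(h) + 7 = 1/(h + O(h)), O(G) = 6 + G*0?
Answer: -770/3 ≈ -256.67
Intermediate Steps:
O(G) = 6 (O(G) = 6 + 0 = 6)
M(h) = -7 + 1/(6 + h) (M(h) = -7 + 1/(h + 6) = -7 + 1/(6 + h))
Z(D) = 4 - D (Z(D) = -2 + (6 - D) = 4 - D)
V = -50
V*Z(-1) + M(-3) = -50*(4 - 1*(-1)) + (-41 - 7*(-3))/(6 - 3) = -50*(4 + 1) + (-41 + 21)/3 = -50*5 + (⅓)*(-20) = -250 - 20/3 = -770/3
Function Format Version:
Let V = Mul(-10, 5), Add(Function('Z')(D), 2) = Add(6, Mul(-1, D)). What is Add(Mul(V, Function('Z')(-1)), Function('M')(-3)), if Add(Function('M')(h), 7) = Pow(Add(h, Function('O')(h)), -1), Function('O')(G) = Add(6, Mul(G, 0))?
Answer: Rational(-770, 3) ≈ -256.67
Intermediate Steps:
Function('O')(G) = 6 (Function('O')(G) = Add(6, 0) = 6)
Function('M')(h) = Add(-7, Pow(Add(6, h), -1)) (Function('M')(h) = Add(-7, Pow(Add(h, 6), -1)) = Add(-7, Pow(Add(6, h), -1)))
Function('Z')(D) = Add(4, Mul(-1, D)) (Function('Z')(D) = Add(-2, Add(6, Mul(-1, D))) = Add(4, Mul(-1, D)))
V = -50
Add(Mul(V, Function('Z')(-1)), Function('M')(-3)) = Add(Mul(-50, Add(4, Mul(-1, -1))), Mul(Pow(Add(6, -3), -1), Add(-41, Mul(-7, -3)))) = Add(Mul(-50, Add(4, 1)), Mul(Pow(3, -1), Add(-41, 21))) = Add(Mul(-50, 5), Mul(Rational(1, 3), -20)) = Add(-250, Rational(-20, 3)) = Rational(-770, 3)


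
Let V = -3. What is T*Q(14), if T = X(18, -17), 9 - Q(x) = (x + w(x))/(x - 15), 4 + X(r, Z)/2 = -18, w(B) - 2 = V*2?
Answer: -836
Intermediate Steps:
w(B) = -4 (w(B) = 2 - 3*2 = 2 - 6 = -4)
X(r, Z) = -44 (X(r, Z) = -8 + 2*(-18) = -8 - 36 = -44)
Q(x) = 9 - (-4 + x)/(-15 + x) (Q(x) = 9 - (x - 4)/(x - 15) = 9 - (-4 + x)/(-15 + x))
T = -44
T*Q(14) = -44*(-131 + 8*14)/(-15 + 14) = -44*(-131 + 112)/(-1) = -(-44)*(-19) = -44*19 = -836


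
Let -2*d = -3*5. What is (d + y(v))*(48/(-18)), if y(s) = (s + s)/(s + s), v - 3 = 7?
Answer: -68/3 ≈ -22.667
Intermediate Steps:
v = 10 (v = 3 + 7 = 10)
y(s) = 1 (y(s) = (2*s)/((2*s)) = (2*s)*(1/(2*s)) = 1)
d = 15/2 (d = -(-3)*5/2 = -½*(-15) = 15/2 ≈ 7.5000)
(d + y(v))*(48/(-18)) = (15/2 + 1)*(48/(-18)) = 17*(48*(-1/18))/2 = (17/2)*(-8/3) = -68/3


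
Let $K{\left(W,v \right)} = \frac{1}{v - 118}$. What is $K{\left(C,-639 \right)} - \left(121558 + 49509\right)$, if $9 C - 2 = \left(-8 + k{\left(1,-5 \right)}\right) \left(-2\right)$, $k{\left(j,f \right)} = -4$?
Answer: $- \frac{129497720}{757} \approx -1.7107 \cdot 10^{5}$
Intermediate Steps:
$C = \frac{26}{9}$ ($C = \frac{2}{9} + \frac{\left(-8 - 4\right) \left(-2\right)}{9} = \frac{2}{9} + \frac{\left(-12\right) \left(-2\right)}{9} = \frac{2}{9} + \frac{1}{9} \cdot 24 = \frac{2}{9} + \frac{8}{3} = \frac{26}{9} \approx 2.8889$)
$K{\left(W,v \right)} = \frac{1}{-118 + v}$
$K{\left(C,-639 \right)} - \left(121558 + 49509\right) = \frac{1}{-118 - 639} - \left(121558 + 49509\right) = \frac{1}{-757} - 171067 = - \frac{1}{757} - 171067 = - \frac{129497720}{757}$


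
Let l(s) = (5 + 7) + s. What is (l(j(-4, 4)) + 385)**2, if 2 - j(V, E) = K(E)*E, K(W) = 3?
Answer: 149769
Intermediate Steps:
j(V, E) = 2 - 3*E
l(s) = 12 + s
(l(j(-4, 4)) + 385)**2 = ((12 + (2 - 3*4)) + 385)**2 = ((12 + (2 - 12)) + 385)**2 = ((12 - 10) + 385)**2 = (2 + 385)**2 = 387**2 = 149769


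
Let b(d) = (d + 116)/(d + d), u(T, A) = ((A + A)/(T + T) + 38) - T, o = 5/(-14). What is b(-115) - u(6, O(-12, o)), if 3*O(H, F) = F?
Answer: -926911/28980 ≈ -31.984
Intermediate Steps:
o = -5/14 (o = 5*(-1/14) = -5/14 ≈ -0.35714)
O(H, F) = F/3
u(T, A) = 38 - T + A/T (u(T, A) = ((2*A)/((2*T)) + 38) - T = ((2*A)*(1/(2*T)) + 38) - T = (A/T + 38) - T = (38 + A/T) - T = 38 - T + A/T)
b(d) = (116 + d)/(2*d) (b(d) = (116 + d)/((2*d)) = (116 + d)*(1/(2*d)) = (116 + d)/(2*d))
b(-115) - u(6, O(-12, o)) = (½)*(116 - 115)/(-115) - (38 - 1*6 + ((⅓)*(-5/14))/6) = (½)*(-1/115)*1 - (38 - 6 - 5/42*⅙) = -1/230 - (38 - 6 - 5/252) = -1/230 - 1*8059/252 = -1/230 - 8059/252 = -926911/28980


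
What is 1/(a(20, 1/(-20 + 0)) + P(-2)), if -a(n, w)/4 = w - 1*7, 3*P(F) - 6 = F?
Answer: 15/443 ≈ 0.033860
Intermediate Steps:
P(F) = 2 + F/3
a(n, w) = 28 - 4*w (a(n, w) = -4*(w - 1*7) = -4*(w - 7) = -4*(-7 + w) = 28 - 4*w)
1/(a(20, 1/(-20 + 0)) + P(-2)) = 1/((28 - 4/(-20 + 0)) + (2 + (1/3)*(-2))) = 1/((28 - 4/(-20)) + (2 - 2/3)) = 1/((28 - 4*(-1/20)) + 4/3) = 1/((28 + 1/5) + 4/3) = 1/(141/5 + 4/3) = 1/(443/15) = 15/443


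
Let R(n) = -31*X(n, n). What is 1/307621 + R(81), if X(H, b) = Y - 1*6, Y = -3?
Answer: 85826260/307621 ≈ 279.00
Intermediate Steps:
X(H, b) = -9 (X(H, b) = -3 - 1*6 = -3 - 6 = -9)
R(n) = 279 (R(n) = -31*(-9) = 279)
1/307621 + R(81) = 1/307621 + 279 = 85826260/307621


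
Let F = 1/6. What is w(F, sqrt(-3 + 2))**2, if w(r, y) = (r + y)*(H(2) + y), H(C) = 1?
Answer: (-5 + 7*I)**2/36 ≈ -0.66667 - 1.9444*I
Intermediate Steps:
F = 1/6 ≈ 0.16667
w(r, y) = (1 + y)*(r + y) (w(r, y) = (r + y)*(1 + y) = (1 + y)*(r + y))
w(F, sqrt(-3 + 2))**2 = (1/6 + sqrt(-3 + 2) + (sqrt(-3 + 2))**2 + sqrt(-3 + 2)/6)**2 = (1/6 + sqrt(-1) + (sqrt(-1))**2 + sqrt(-1)/6)**2 = (1/6 + I + I**2 + I/6)**2 = (1/6 + I - 1 + I/6)**2 = (-5/6 + 7*I/6)**2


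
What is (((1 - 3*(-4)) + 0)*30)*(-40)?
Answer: -15600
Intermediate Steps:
(((1 - 3*(-4)) + 0)*30)*(-40) = (((1 + 12) + 0)*30)*(-40) = ((13 + 0)*30)*(-40) = (13*30)*(-40) = 390*(-40) = -15600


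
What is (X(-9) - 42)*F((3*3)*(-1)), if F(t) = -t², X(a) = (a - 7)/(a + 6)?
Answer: 2970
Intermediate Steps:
X(a) = (-7 + a)/(6 + a)
(X(-9) - 42)*F((3*3)*(-1)) = ((-7 - 9)/(6 - 9) - 42)*(-((3*3)*(-1))²) = (-16/(-3) - 42)*(-(9*(-1))²) = (-⅓*(-16) - 42)*(-1*(-9)²) = (16/3 - 42)*(-1*81) = -110/3*(-81) = 2970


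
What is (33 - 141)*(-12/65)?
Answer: 1296/65 ≈ 19.938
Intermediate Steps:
(33 - 141)*(-12/65) = -(-1296)/65 = -108*(-12/65) = 1296/65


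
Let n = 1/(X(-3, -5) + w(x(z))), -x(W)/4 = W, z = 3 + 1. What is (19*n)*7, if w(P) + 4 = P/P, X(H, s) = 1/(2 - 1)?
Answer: -133/2 ≈ -66.500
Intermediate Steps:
X(H, s) = 1 (X(H, s) = 1/1 = 1)
z = 4
x(W) = -4*W
w(P) = -3 (w(P) = -4 + P/P = -4 + 1 = -3)
n = -½ (n = 1/(1 - 3) = 1/(-2) = -½ ≈ -0.50000)
(19*n)*7 = (19*(-½))*7 = -19/2*7 = -133/2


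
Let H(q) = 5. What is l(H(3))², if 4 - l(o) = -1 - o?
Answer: 100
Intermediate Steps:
l(o) = 5 + o (l(o) = 4 - (-1 - o) = 4 + (1 + o) = 5 + o)
l(H(3))² = (5 + 5)² = 10² = 100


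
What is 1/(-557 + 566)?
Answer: 1/9 ≈ 0.11111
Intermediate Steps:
1/(-557 + 566) = 1/9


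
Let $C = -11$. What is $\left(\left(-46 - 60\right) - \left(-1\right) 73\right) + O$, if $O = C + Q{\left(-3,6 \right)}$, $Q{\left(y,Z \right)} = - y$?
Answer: $-41$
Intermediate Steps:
$O = -8$ ($O = -11 - -3 = -11 + 3 = -8$)
$\left(\left(-46 - 60\right) - \left(-1\right) 73\right) + O = \left(\left(-46 - 60\right) - \left(-1\right) 73\right) - 8 = \left(-106 - -73\right) - 8 = \left(-106 + 73\right) - 8 = -33 - 8 = -41$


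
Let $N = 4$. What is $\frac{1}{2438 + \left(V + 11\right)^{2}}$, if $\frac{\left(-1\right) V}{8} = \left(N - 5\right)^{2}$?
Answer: $\frac{1}{2447} \approx 0.00040866$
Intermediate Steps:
$V = -8$ ($V = - 8 \left(4 - 5\right)^{2} = - 8 \left(-1\right)^{2} = \left(-8\right) 1 = -8$)
$\frac{1}{2438 + \left(V + 11\right)^{2}} = \frac{1}{2438 + \left(-8 + 11\right)^{2}} = \frac{1}{2438 + 3^{2}} = \frac{1}{2438 + 9} = \frac{1}{2447}$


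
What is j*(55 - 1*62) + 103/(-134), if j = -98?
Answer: 91821/134 ≈ 685.23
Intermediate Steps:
j*(55 - 1*62) + 103/(-134) = -98*(55 - 1*62) + 103/(-134) = -98*(55 - 62) + 103*(-1/134) = -98*(-7) - 103/134 = 686 - 103/134 = 91821/134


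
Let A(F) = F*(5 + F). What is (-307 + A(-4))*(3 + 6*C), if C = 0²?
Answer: -933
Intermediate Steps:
C = 0
(-307 + A(-4))*(3 + 6*C) = (-307 - 4*(5 - 4))*(3 + 6*0) = (-307 - 4*1)*(3 + 0) = (-307 - 4)*3 = -311*3 = -933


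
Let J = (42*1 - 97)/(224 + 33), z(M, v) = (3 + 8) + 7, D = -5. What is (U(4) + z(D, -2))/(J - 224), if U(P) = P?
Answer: -5654/57623 ≈ -0.098121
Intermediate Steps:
z(M, v) = 18 (z(M, v) = 11 + 7 = 18)
J = -55/257 (J = (42 - 97)/257 = -55*1/257 = -55/257 ≈ -0.21401)
(U(4) + z(D, -2))/(J - 224) = (4 + 18)/(-55/257 - 224) = 22/(-57623/257) = 22*(-257/57623) = -5654/57623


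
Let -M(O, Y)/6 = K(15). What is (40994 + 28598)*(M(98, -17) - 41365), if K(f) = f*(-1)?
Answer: -2872409800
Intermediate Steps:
K(f) = -f
M(O, Y) = 90 (M(O, Y) = -(-6)*15 = -6*(-15) = 90)
(40994 + 28598)*(M(98, -17) - 41365) = (40994 + 28598)*(90 - 41365) = 69592*(-41275) = -2872409800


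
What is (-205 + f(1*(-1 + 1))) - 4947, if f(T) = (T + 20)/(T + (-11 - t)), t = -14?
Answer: -15436/3 ≈ -5145.3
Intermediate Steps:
f(T) = (20 + T)/(3 + T) (f(T) = (T + 20)/(T + (-11 - 1*(-14))) = (20 + T)/(T + (-11 + 14)) = (20 + T)/(T + 3) = (20 + T)/(3 + T))
(-205 + f(1*(-1 + 1))) - 4947 = (-205 + (20 + 1*(-1 + 1))/(3 + 1*(-1 + 1))) - 4947 = (-205 + (20 + 1*0)/(3 + 1*0)) - 4947 = (-205 + (20 + 0)/(3 + 0)) - 4947 = (-205 + 20/3) - 4947 = -595/3 - 4947 = -15436/3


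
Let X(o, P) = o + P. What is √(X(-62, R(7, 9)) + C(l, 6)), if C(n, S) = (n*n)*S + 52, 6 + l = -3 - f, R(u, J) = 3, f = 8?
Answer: √1727 ≈ 41.557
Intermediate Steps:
X(o, P) = P + o
l = -17 (l = -6 + (-3 - 1*8) = -6 + (-3 - 8) = -6 - 11 = -17)
C(n, S) = 52 + S*n² (C(n, S) = n²*S + 52 = S*n² + 52 = 52 + S*n²)
√(X(-62, R(7, 9)) + C(l, 6)) = √((3 - 62) + (52 + 6*(-17)²)) = √(-59 + (52 + 6*289)) = √(-59 + (52 + 1734)) = √(-59 + 1786) = √1727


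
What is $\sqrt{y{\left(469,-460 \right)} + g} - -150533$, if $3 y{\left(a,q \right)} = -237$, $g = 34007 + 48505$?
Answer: $150533 + \sqrt{82433} \approx 1.5082 \cdot 10^{5}$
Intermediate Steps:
$g = 82512$
$y{\left(a,q \right)} = -79$ ($y{\left(a,q \right)} = \frac{1}{3} \left(-237\right) = -79$)
$\sqrt{y{\left(469,-460 \right)} + g} - -150533 = \sqrt{-79 + 82512} - -150533 = \sqrt{82433} + 150533 = 150533 + \sqrt{82433}$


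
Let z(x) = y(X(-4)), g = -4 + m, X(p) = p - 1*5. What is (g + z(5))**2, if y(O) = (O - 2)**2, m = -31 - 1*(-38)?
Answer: 15376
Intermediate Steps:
X(p) = -5 + p (X(p) = p - 5 = -5 + p)
m = 7 (m = -31 + 38 = 7)
y(O) = (-2 + O)**2
g = 3 (g = -4 + 7 = 3)
z(x) = 121 (z(x) = (-2 + (-5 - 4))**2 = (-2 - 9)**2 = (-11)**2 = 121)
(g + z(5))**2 = (3 + 121)**2 = 124**2 = 15376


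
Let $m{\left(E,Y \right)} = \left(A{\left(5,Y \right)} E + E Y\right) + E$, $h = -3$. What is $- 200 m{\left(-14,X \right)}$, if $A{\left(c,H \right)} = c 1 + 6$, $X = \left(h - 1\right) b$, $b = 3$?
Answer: $0$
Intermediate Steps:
$X = -12$ ($X = \left(-3 - 1\right) 3 = \left(-4\right) 3 = -12$)
$A{\left(c,H \right)} = 6 + c$ ($A{\left(c,H \right)} = c + 6 = 6 + c$)
$m{\left(E,Y \right)} = 12 E + E Y$ ($m{\left(E,Y \right)} = \left(\left(6 + 5\right) E + E Y\right) + E = \left(11 E + E Y\right) + E = 12 E + E Y$)
$- 200 m{\left(-14,X \right)} = - 200 \left(- 14 \left(12 - 12\right)\right) = - 200 \left(\left(-14\right) 0\right) = \left(-200\right) 0 = 0$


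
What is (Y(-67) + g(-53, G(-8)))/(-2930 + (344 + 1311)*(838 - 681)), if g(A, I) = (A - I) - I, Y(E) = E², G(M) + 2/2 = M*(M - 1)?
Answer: 4294/256905 ≈ 0.016714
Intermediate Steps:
G(M) = -1 + M*(-1 + M) (G(M) = -1 + M*(M - 1) = -1 + M*(-1 + M))
g(A, I) = A - 2*I
(Y(-67) + g(-53, G(-8)))/(-2930 + (344 + 1311)*(838 - 681)) = ((-67)² + (-53 - 2*(-1 + (-8)² - 1*(-8))))/(-2930 + (344 + 1311)*(838 - 681)) = (4489 + (-53 - 2*(-1 + 64 + 8)))/(-2930 + 1655*157) = (4489 + (-53 - 2*71))/(-2930 + 259835) = (4489 + (-53 - 142))/256905 = (4489 - 195)*(1/256905) = 4294*(1/256905) = 4294/256905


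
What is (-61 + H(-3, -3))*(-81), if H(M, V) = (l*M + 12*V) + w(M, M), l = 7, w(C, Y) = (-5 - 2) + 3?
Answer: 9882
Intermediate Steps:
w(C, Y) = -4 (w(C, Y) = -7 + 3 = -4)
H(M, V) = -4 + 7*M + 12*V (H(M, V) = (7*M + 12*V) - 4 = -4 + 7*M + 12*V)
(-61 + H(-3, -3))*(-81) = (-61 + (-4 + 7*(-3) + 12*(-3)))*(-81) = (-61 + (-4 - 21 - 36))*(-81) = (-61 - 61)*(-81) = -122*(-81) = 9882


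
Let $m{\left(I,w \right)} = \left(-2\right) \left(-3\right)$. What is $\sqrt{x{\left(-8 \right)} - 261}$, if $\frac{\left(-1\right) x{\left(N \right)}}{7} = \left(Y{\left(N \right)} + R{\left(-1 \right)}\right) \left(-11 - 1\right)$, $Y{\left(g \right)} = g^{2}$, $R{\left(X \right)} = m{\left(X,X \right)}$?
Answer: $\sqrt{5619} \approx 74.96$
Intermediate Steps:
$m{\left(I,w \right)} = 6$
$R{\left(X \right)} = 6$
$x{\left(N \right)} = 504 + 84 N^{2}$ ($x{\left(N \right)} = - 7 \left(N^{2} + 6\right) \left(-11 - 1\right) = - 7 \left(6 + N^{2}\right) \left(-12\right) = - 7 \left(-72 - 12 N^{2}\right) = 504 + 84 N^{2}$)
$\sqrt{x{\left(-8 \right)} - 261} = \sqrt{\left(504 + 84 \left(-8\right)^{2}\right) - 261} = \sqrt{\left(504 + 84 \cdot 64\right) - 261} = \sqrt{\left(504 + 5376\right) - 261} = \sqrt{5880 - 261} = \sqrt{5619}$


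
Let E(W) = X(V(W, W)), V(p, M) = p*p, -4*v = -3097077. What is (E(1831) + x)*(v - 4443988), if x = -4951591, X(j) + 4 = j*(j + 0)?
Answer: -82492784345382081625/2 ≈ -4.1246e+19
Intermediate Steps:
v = 3097077/4 (v = -¼*(-3097077) = 3097077/4 ≈ 7.7427e+5)
V(p, M) = p²
X(j) = -4 + j² (X(j) = -4 + j*(j + 0) = -4 + j*j = -4 + j²)
E(W) = -4 + W⁴ (E(W) = -4 + (W²)² = -4 + W⁴)
(E(1831) + x)*(v - 4443988) = ((-4 + 1831⁴) - 4951591)*(3097077/4 - 4443988) = ((-4 + 11239665258721) - 4951591)*(-14678875/4) = (11239665258717 - 4951591)*(-14678875/4) = 11239660307126*(-14678875/4) = -82492784345382081625/2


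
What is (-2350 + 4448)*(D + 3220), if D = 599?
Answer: 8012262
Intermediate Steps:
(-2350 + 4448)*(D + 3220) = (-2350 + 4448)*(599 + 3220) = 2098*3819 = 8012262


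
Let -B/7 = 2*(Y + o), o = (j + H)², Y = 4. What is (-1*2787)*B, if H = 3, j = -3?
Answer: 156072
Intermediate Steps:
o = 0 (o = (-3 + 3)² = 0² = 0)
B = -56 (B = -14*(4 + 0) = -14*4 = -7*8 = -56)
(-1*2787)*B = -1*2787*(-56) = -2787*(-56) = 156072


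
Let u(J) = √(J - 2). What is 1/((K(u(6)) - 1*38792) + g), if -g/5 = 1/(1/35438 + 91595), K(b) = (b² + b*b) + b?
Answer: -3245943611/125884185298992 ≈ -2.5785e-5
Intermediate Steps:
u(J) = √(-2 + J)
K(b) = b + 2*b² (K(b) = (b² + b²) + b = 2*b² + b = b + 2*b²)
g = -177190/3245943611 (g = -5/(1/35438 + 91595) = -5/3245943611/35438 = -5*35438/3245943611 = -177190/3245943611 ≈ -5.4588e-5)
1/((K(u(6)) - 1*38792) + g) = 1/((√(-2 + 6)*(1 + 2*√(-2 + 6)) - 1*38792) - 177190/3245943611) = 1/((√4*(1 + 2*√4) - 38792) - 177190/3245943611) = 1/((2*(1 + 2*2) - 38792) - 177190/3245943611) = 1/((2*(1 + 4) - 38792) - 177190/3245943611) = 1/((2*5 - 38792) - 177190/3245943611) = 1/((10 - 38792) - 177190/3245943611) = 1/(-38782 - 177190/3245943611) = 1/(-125884185298992/3245943611) = -3245943611/125884185298992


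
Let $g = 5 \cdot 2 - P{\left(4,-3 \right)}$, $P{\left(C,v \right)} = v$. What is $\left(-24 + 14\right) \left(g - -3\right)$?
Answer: $-160$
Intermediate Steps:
$g = 13$ ($g = 5 \cdot 2 - -3 = 10 + 3 = 13$)
$\left(-24 + 14\right) \left(g - -3\right) = \left(-24 + 14\right) \left(13 - -3\right) = - 10 \left(13 + 3\right) = \left(-10\right) 16 = -160$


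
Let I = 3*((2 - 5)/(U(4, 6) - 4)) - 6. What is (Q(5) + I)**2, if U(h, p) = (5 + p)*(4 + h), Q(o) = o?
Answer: 961/784 ≈ 1.2258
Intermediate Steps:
U(h, p) = (4 + h)*(5 + p)
I = -171/28 (I = 3*((2 - 5)/((20 + 4*6 + 5*4 + 4*6) - 4)) - 6 = 3*(-3/((20 + 24 + 20 + 24) - 4)) - 6 = 3*(-3/(88 - 4)) - 6 = 3*(-3/84) - 6 = 3*(-3*1/84) - 6 = 3*(-1/28) - 6 = -3/28 - 6 = -171/28 ≈ -6.1071)
(Q(5) + I)**2 = (5 - 171/28)**2 = (-31/28)**2 = 961/784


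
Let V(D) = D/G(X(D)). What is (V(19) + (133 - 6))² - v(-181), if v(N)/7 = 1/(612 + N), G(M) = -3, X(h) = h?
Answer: 56479901/3879 ≈ 14560.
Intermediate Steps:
v(N) = 7/(612 + N)
V(D) = -D/3 (V(D) = D/(-3) = D*(-⅓) = -D/3)
(V(19) + (133 - 6))² - v(-181) = (-⅓*19 + (133 - 6))² - 7/(612 - 181) = (-19/3 + 127)² - 7/431 = (362/3)² - 7/431 = 131044/9 - 1*7/431 = 131044/9 - 7/431 = 56479901/3879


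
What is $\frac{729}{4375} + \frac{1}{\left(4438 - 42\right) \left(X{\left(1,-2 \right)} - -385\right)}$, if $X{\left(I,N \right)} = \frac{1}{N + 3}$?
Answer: $\frac{25245151}{151505000} \approx 0.16663$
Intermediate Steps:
$X{\left(I,N \right)} = \frac{1}{3 + N}$
$\frac{729}{4375} + \frac{1}{\left(4438 - 42\right) \left(X{\left(1,-2 \right)} - -385\right)} = \frac{729}{4375} + \frac{1}{\left(4438 - 42\right) \left(\frac{1}{3 - 2} - -385\right)} = 729 \cdot \frac{1}{4375} + \frac{1}{4396 \left(1^{-1} + 385\right)} = \frac{729}{4375} + \frac{1}{4396 \left(1 + 385\right)} = \frac{729}{4375} + \frac{1}{4396 \cdot 386} = \frac{729}{4375} + \frac{1}{4396} \cdot \frac{1}{386} = \frac{729}{4375} + \frac{1}{1696856} = \frac{25245151}{151505000}$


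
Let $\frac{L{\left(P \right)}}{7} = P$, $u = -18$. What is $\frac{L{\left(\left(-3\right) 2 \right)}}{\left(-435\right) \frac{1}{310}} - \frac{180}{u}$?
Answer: $\frac{1158}{29} \approx 39.931$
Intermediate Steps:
$L{\left(P \right)} = 7 P$
$\frac{L{\left(\left(-3\right) 2 \right)}}{\left(-435\right) \frac{1}{310}} - \frac{180}{u} = \frac{7 \left(\left(-3\right) 2\right)}{\left(-435\right) \frac{1}{310}} - \frac{180}{-18} = \frac{7 \left(-6\right)}{\left(-435\right) \frac{1}{310}} - -10 = - \frac{42}{- \frac{87}{62}} + 10 = \left(-42\right) \left(- \frac{62}{87}\right) + 10 = \frac{868}{29} + 10 = \frac{1158}{29}$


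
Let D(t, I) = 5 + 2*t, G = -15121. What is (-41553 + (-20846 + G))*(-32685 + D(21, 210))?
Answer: 2530097760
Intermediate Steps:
(-41553 + (-20846 + G))*(-32685 + D(21, 210)) = (-41553 + (-20846 - 15121))*(-32685 + (5 + 2*21)) = (-41553 - 35967)*(-32685 + (5 + 42)) = -77520*(-32685 + 47) = -77520*(-32638) = 2530097760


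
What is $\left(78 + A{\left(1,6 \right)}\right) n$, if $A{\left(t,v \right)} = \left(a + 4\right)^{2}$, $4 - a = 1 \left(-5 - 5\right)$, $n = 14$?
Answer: $5628$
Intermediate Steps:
$a = 14$ ($a = 4 - 1 \left(-5 - 5\right) = 4 - 1 \left(-10\right) = 4 - -10 = 4 + 10 = 14$)
$A{\left(t,v \right)} = 324$ ($A{\left(t,v \right)} = \left(14 + 4\right)^{2} = 18^{2} = 324$)
$\left(78 + A{\left(1,6 \right)}\right) n = \left(78 + 324\right) 14 = 402 \cdot 14 = 5628$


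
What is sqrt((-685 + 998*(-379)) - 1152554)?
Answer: I*sqrt(1531481) ≈ 1237.5*I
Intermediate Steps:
sqrt((-685 + 998*(-379)) - 1152554) = sqrt((-685 - 378242) - 1152554) = sqrt(-378927 - 1152554) = sqrt(-1531481) = I*sqrt(1531481)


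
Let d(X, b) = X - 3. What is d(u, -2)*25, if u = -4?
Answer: -175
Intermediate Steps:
d(X, b) = -3 + X
d(u, -2)*25 = (-3 - 4)*25 = -7*25 = -175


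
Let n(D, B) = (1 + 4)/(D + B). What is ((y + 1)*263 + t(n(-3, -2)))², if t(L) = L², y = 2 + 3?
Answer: 2493241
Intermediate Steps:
y = 5
n(D, B) = 5/(B + D)
((y + 1)*263 + t(n(-3, -2)))² = ((5 + 1)*263 + (5/(-2 - 3))²)² = (6*263 + (5/(-5))²)² = (1578 + (5*(-⅕))²)² = (1578 + (-1)²)² = (1578 + 1)² = 1579² = 2493241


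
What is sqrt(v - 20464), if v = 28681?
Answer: 3*sqrt(913) ≈ 90.648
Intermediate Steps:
sqrt(v - 20464) = sqrt(28681 - 20464) = sqrt(8217) = 3*sqrt(913)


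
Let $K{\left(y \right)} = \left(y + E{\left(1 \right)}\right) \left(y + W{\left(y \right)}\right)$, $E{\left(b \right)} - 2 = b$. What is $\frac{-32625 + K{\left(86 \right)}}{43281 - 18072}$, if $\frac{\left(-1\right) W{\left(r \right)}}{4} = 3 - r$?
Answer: $\frac{4577}{25209} \approx 0.18156$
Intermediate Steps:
$E{\left(b \right)} = 2 + b$
$W{\left(r \right)} = -12 + 4 r$ ($W{\left(r \right)} = - 4 \left(3 - r\right) = -12 + 4 r$)
$K{\left(y \right)} = \left(-12 + 5 y\right) \left(3 + y\right)$ ($K{\left(y \right)} = \left(y + \left(2 + 1\right)\right) \left(y + \left(-12 + 4 y\right)\right) = \left(y + 3\right) \left(-12 + 5 y\right) = \left(3 + y\right) \left(-12 + 5 y\right) = \left(-12 + 5 y\right) \left(3 + y\right)$)
$\frac{-32625 + K{\left(86 \right)}}{43281 - 18072} = \frac{-32625 + \left(-36 + 3 \cdot 86 + 5 \cdot 86^{2}\right)}{43281 - 18072} = \frac{-32625 + \left(-36 + 258 + 5 \cdot 7396\right)}{25209} = \left(-32625 + \left(-36 + 258 + 36980\right)\right) \frac{1}{25209} = \left(-32625 + 37202\right) \frac{1}{25209} = 4577 \cdot \frac{1}{25209} = \frac{4577}{25209}$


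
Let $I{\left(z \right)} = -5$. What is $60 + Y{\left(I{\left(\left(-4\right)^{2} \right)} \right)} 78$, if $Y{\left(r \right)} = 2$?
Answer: $216$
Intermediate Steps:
$60 + Y{\left(I{\left(\left(-4\right)^{2} \right)} \right)} 78 = 60 + 2 \cdot 78 = 60 + 156 = 216$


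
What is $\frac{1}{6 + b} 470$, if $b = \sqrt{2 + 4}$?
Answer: $94 - \frac{47 \sqrt{6}}{3} \approx 55.625$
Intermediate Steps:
$b = \sqrt{6} \approx 2.4495$
$\frac{1}{6 + b} 470 = \frac{1}{6 + \sqrt{6}} \cdot 470 = \frac{470}{6 + \sqrt{6}}$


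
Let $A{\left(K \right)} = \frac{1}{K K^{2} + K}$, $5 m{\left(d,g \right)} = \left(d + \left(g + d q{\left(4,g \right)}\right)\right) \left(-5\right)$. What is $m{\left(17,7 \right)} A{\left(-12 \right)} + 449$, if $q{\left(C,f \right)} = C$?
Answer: $\frac{195338}{435} \approx 449.05$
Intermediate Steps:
$m{\left(d,g \right)} = - g - 5 d$ ($m{\left(d,g \right)} = \frac{\left(d + \left(g + d 4\right)\right) \left(-5\right)}{5} = \frac{\left(d + \left(g + 4 d\right)\right) \left(-5\right)}{5} = \frac{\left(g + 5 d\right) \left(-5\right)}{5} = \frac{- 25 d - 5 g}{5} = - g - 5 d$)
$A{\left(K \right)} = \frac{1}{K + K^{3}}$ ($A{\left(K \right)} = \frac{1}{K^{3} + K} = \frac{1}{K + K^{3}}$)
$m{\left(17,7 \right)} A{\left(-12 \right)} + 449 = \frac{\left(-1\right) 7 - 85}{-12 + \left(-12\right)^{3}} + 449 = \frac{-7 - 85}{-12 - 1728} + 449 = - \frac{92}{-1740} + 449 = \left(-92\right) \left(- \frac{1}{1740}\right) + 449 = \frac{23}{435} + 449 = \frac{195338}{435}$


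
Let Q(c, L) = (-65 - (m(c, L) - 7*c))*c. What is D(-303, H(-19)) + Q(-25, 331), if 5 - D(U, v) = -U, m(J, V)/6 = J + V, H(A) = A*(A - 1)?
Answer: 51602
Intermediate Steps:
H(A) = A*(-1 + A)
m(J, V) = 6*J + 6*V (m(J, V) = 6*(J + V) = 6*J + 6*V)
D(U, v) = 5 + U (D(U, v) = 5 - (-1)*U = 5 + U)
Q(c, L) = c*(-65 + c - 6*L) (Q(c, L) = (-65 - ((6*c + 6*L) - 7*c))*c = (-65 - ((6*L + 6*c) - 7*c))*c = (-65 - (-c + 6*L))*c = (-65 + (c - 6*L))*c = (-65 + c - 6*L)*c = c*(-65 + c - 6*L))
D(-303, H(-19)) + Q(-25, 331) = (5 - 303) - 25*(-65 - 25 - 6*331) = -298 - 25*(-65 - 25 - 1986) = -298 - 25*(-2076) = -298 + 51900 = 51602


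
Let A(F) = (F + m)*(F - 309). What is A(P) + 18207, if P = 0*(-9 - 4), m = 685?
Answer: -193458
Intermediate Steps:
P = 0 (P = 0*(-13) = 0)
A(F) = (-309 + F)*(685 + F) (A(F) = (F + 685)*(F - 309) = (685 + F)*(-309 + F) = (-309 + F)*(685 + F))
A(P) + 18207 = (-211665 + 0**2 + 376*0) + 18207 = (-211665 + 0 + 0) + 18207 = -211665 + 18207 = -193458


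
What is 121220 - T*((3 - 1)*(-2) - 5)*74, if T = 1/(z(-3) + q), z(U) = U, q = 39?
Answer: 242477/2 ≈ 1.2124e+5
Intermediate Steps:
T = 1/36 (T = 1/(-3 + 39) = 1/36 ≈ 0.027778)
121220 - T*((3 - 1)*(-2) - 5)*74 = 121220 - ((3 - 1)*(-2) - 5)/36*74 = 121220 - (2*(-2) - 5)/36*74 = 121220 - (-4 - 5)/36*74 = 121220 - (1/36)*(-9)*74 = 121220 - (-1)*74/4 = 121220 - 1*(-37/2) = 121220 + 37/2 = 242477/2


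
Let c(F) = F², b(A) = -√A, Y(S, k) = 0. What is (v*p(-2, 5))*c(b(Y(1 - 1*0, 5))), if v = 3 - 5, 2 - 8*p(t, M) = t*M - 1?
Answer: 0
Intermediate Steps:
p(t, M) = 3/8 - M*t/8 (p(t, M) = ¼ - (t*M - 1)/8 = ¼ - (M*t - 1)/8 = ¼ - (-1 + M*t)/8 = ¼ + (⅛ - M*t/8) = 3/8 - M*t/8)
v = -2
(v*p(-2, 5))*c(b(Y(1 - 1*0, 5))) = (-2*(3/8 - ⅛*5*(-2)))*(-√0)² = (-2*(3/8 + 5/4))*(-1*0)² = -2*13/8*0² = -13/4*0 = 0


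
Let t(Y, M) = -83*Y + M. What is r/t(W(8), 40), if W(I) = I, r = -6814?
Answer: 3407/312 ≈ 10.920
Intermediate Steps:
t(Y, M) = M - 83*Y
r/t(W(8), 40) = -6814/(40 - 83*8) = -6814/(40 - 664) = -6814/(-624) = -6814*(-1/624) = 3407/312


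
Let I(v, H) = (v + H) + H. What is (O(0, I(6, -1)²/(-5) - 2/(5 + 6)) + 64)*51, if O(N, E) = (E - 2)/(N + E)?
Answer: 103700/31 ≈ 3345.2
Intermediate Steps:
I(v, H) = v + 2*H (I(v, H) = (H + v) + H = v + 2*H)
O(N, E) = (-2 + E)/(E + N)
(O(0, I(6, -1)²/(-5) - 2/(5 + 6)) + 64)*51 = ((-2 + ((6 + 2*(-1))²/(-5) - 2/(5 + 6)))/(((6 + 2*(-1))²/(-5) - 2/(5 + 6)) + 0) + 64)*51 = ((-2 + ((6 - 2)²*(-⅕) - 2/11))/(((6 - 2)²*(-⅕) - 2/11) + 0) + 64)*51 = ((-2 + (4²*(-⅕) - 2*1/11))/((4²*(-⅕) - 2*1/11) + 0) + 64)*51 = ((-2 + (16*(-⅕) - 2/11))/((16*(-⅕) - 2/11) + 0) + 64)*51 = ((-2 + (-16/5 - 2/11))/((-16/5 - 2/11) + 0) + 64)*51 = ((-2 - 186/55)/(-186/55 + 0) + 64)*51 = (-296/55/(-186/55) + 64)*51 = (-55/186*(-296/55) + 64)*51 = (148/93 + 64)*51 = (6100/93)*51 = 103700/31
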